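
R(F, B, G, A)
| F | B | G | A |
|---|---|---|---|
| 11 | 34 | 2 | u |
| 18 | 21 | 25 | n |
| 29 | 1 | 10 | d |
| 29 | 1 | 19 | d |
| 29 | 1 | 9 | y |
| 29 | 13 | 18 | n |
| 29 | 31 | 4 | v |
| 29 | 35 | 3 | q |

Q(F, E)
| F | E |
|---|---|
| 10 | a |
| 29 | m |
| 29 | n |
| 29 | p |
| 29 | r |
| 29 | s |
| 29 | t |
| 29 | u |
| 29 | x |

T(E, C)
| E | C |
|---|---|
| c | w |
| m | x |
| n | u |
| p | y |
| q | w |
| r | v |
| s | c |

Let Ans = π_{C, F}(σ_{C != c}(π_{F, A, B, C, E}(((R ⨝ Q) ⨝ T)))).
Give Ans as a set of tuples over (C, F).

Joining R and Q on F yields {(29, 1, 10, d, m), (29, 1, 10, d, n), (29, 1, 10, d, p), (29, 1, 10, d, r), (29, 1, 10, d, s), (29, 1, 10, d, t), (29, 1, 10, d, u), (29, 1, 10, d, x), (29, 1, 19, d, m), (29, 1, 19, d, n), (29, 1, 19, d, p), (29, 1, 19, d, r), (29, 1, 19, d, s), (29, 1, 19, d, t), (29, 1, 19, d, u), (29, 1, 19, d, x), (29, 1, 9, y, m), (29, 1, 9, y, n), (29, 1, 9, y, p), (29, 1, 9, y, r), (29, 1, 9, y, s), (29, 1, 9, y, t), (29, 1, 9, y, u), (29, 1, 9, y, x), (29, 13, 18, n, m), (29, 13, 18, n, n), (29, 13, 18, n, p), (29, 13, 18, n, r), (29, 13, 18, n, s), (29, 13, 18, n, t), (29, 13, 18, n, u), (29, 13, 18, n, x), (29, 31, 4, v, m), (29, 31, 4, v, n), (29, 31, 4, v, p), (29, 31, 4, v, r), (29, 31, 4, v, s), (29, 31, 4, v, t), (29, 31, 4, v, u), (29, 31, 4, v, x), (29, 35, 3, q, m), (29, 35, 3, q, n), (29, 35, 3, q, p), (29, 35, 3, q, r), (29, 35, 3, q, s), (29, 35, 3, q, t), (29, 35, 3, q, u), (29, 35, 3, q, x)}.
Joining (R ⨝ Q) and T on E yields {(29, 1, 10, d, m, x), (29, 1, 10, d, n, u), (29, 1, 10, d, p, y), (29, 1, 10, d, r, v), (29, 1, 10, d, s, c), (29, 1, 19, d, m, x), (29, 1, 19, d, n, u), (29, 1, 19, d, p, y), (29, 1, 19, d, r, v), (29, 1, 19, d, s, c), (29, 1, 9, y, m, x), (29, 1, 9, y, n, u), (29, 1, 9, y, p, y), (29, 1, 9, y, r, v), (29, 1, 9, y, s, c), (29, 13, 18, n, m, x), (29, 13, 18, n, n, u), (29, 13, 18, n, p, y), (29, 13, 18, n, r, v), (29, 13, 18, n, s, c), (29, 31, 4, v, m, x), (29, 31, 4, v, n, u), (29, 31, 4, v, p, y), (29, 31, 4, v, r, v), (29, 31, 4, v, s, c), (29, 35, 3, q, m, x), (29, 35, 3, q, n, u), (29, 35, 3, q, p, y), (29, 35, 3, q, r, v), (29, 35, 3, q, s, c)}.
π_{F, A, B, C, E} gives {(29, d, 1, c, s), (29, d, 1, u, n), (29, d, 1, v, r), (29, d, 1, x, m), (29, d, 1, y, p), (29, n, 13, c, s), (29, n, 13, u, n), (29, n, 13, v, r), (29, n, 13, x, m), (29, n, 13, y, p), (29, q, 35, c, s), (29, q, 35, u, n), (29, q, 35, v, r), (29, q, 35, x, m), (29, q, 35, y, p), (29, v, 31, c, s), (29, v, 31, u, n), (29, v, 31, v, r), (29, v, 31, x, m), (29, v, 31, y, p), (29, y, 1, c, s), (29, y, 1, u, n), (29, y, 1, v, r), (29, y, 1, x, m), (29, y, 1, y, p)} (5 duplicate(s) eliminated).
σ[C != c]: keep tuples satisfying C != c → {(29, d, 1, u, n), (29, d, 1, v, r), (29, d, 1, x, m), (29, d, 1, y, p), (29, n, 13, u, n), (29, n, 13, v, r), (29, n, 13, x, m), (29, n, 13, y, p), (29, q, 35, u, n), (29, q, 35, v, r), (29, q, 35, x, m), (29, q, 35, y, p), (29, v, 31, u, n), (29, v, 31, v, r), (29, v, 31, x, m), (29, v, 31, y, p), (29, y, 1, u, n), (29, y, 1, v, r), (29, y, 1, x, m), (29, y, 1, y, p)}
π_{C, F} gives {(u, 29), (v, 29), (x, 29), (y, 29)} (16 duplicate(s) eliminated).

{(u, 29), (v, 29), (x, 29), (y, 29)}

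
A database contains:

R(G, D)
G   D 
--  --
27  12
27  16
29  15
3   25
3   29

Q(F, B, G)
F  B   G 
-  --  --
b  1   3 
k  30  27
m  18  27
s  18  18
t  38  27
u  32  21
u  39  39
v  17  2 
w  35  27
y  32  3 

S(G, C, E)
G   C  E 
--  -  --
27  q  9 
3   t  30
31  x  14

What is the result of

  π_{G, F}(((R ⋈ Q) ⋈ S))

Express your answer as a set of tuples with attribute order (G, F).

R ⋈ Q (natural join on G): {(27, 12, k, 30), (27, 12, m, 18), (27, 12, t, 38), (27, 12, w, 35), (27, 16, k, 30), (27, 16, m, 18), (27, 16, t, 38), (27, 16, w, 35), (3, 25, b, 1), (3, 25, y, 32), (3, 29, b, 1), (3, 29, y, 32)}
(R ⋈ Q) ⋈ S (natural join on G): {(27, 12, k, 30, q, 9), (27, 12, m, 18, q, 9), (27, 12, t, 38, q, 9), (27, 12, w, 35, q, 9), (27, 16, k, 30, q, 9), (27, 16, m, 18, q, 9), (27, 16, t, 38, q, 9), (27, 16, w, 35, q, 9), (3, 25, b, 1, t, 30), (3, 25, y, 32, t, 30), (3, 29, b, 1, t, 30), (3, 29, y, 32, t, 30)}
π[G, F]: project onto (G, F) (6 duplicate(s) eliminated) → {(27, k), (27, m), (27, t), (27, w), (3, b), (3, y)}

{(27, k), (27, m), (27, t), (27, w), (3, b), (3, y)}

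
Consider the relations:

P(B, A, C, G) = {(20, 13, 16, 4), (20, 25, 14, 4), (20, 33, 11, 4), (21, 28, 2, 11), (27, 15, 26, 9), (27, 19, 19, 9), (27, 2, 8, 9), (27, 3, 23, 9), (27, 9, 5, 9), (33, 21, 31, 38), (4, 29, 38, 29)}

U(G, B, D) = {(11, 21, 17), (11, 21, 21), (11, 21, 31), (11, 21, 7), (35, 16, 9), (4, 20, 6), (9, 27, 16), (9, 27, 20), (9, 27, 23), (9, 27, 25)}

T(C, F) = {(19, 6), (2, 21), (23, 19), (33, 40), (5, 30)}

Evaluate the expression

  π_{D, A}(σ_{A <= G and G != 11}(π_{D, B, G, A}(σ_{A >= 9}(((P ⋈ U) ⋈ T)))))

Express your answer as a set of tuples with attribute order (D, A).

Natural join on B, G: {(20, 13, 16, 4, 6), (20, 25, 14, 4, 6), (20, 33, 11, 4, 6), (21, 28, 2, 11, 17), (21, 28, 2, 11, 21), (21, 28, 2, 11, 31), (21, 28, 2, 11, 7), (27, 15, 26, 9, 16), (27, 15, 26, 9, 20), (27, 15, 26, 9, 23), (27, 15, 26, 9, 25), (27, 19, 19, 9, 16), (27, 19, 19, 9, 20), (27, 19, 19, 9, 23), (27, 19, 19, 9, 25), (27, 2, 8, 9, 16), (27, 2, 8, 9, 20), (27, 2, 8, 9, 23), (27, 2, 8, 9, 25), (27, 3, 23, 9, 16), (27, 3, 23, 9, 20), (27, 3, 23, 9, 23), (27, 3, 23, 9, 25), (27, 9, 5, 9, 16), (27, 9, 5, 9, 20), (27, 9, 5, 9, 23), (27, 9, 5, 9, 25)}
Natural join on C: {(21, 28, 2, 11, 17, 21), (21, 28, 2, 11, 21, 21), (21, 28, 2, 11, 31, 21), (21, 28, 2, 11, 7, 21), (27, 19, 19, 9, 16, 6), (27, 19, 19, 9, 20, 6), (27, 19, 19, 9, 23, 6), (27, 19, 19, 9, 25, 6), (27, 3, 23, 9, 16, 19), (27, 3, 23, 9, 20, 19), (27, 3, 23, 9, 23, 19), (27, 3, 23, 9, 25, 19), (27, 9, 5, 9, 16, 30), (27, 9, 5, 9, 20, 30), (27, 9, 5, 9, 23, 30), (27, 9, 5, 9, 25, 30)}
Apply σ_{A >= 9}; surviving tuples: {(21, 28, 2, 11, 17, 21), (21, 28, 2, 11, 21, 21), (21, 28, 2, 11, 31, 21), (21, 28, 2, 11, 7, 21), (27, 19, 19, 9, 16, 6), (27, 19, 19, 9, 20, 6), (27, 19, 19, 9, 23, 6), (27, 19, 19, 9, 25, 6), (27, 9, 5, 9, 16, 30), (27, 9, 5, 9, 20, 30), (27, 9, 5, 9, 23, 30), (27, 9, 5, 9, 25, 30)}
Projecting to D, B, G, A: {(16, 27, 9, 19), (16, 27, 9, 9), (17, 21, 11, 28), (20, 27, 9, 19), (20, 27, 9, 9), (21, 21, 11, 28), (23, 27, 9, 19), (23, 27, 9, 9), (25, 27, 9, 19), (25, 27, 9, 9), (31, 21, 11, 28), (7, 21, 11, 28)}
Apply σ_{A <= G and G != 11}; surviving tuples: {(16, 27, 9, 9), (20, 27, 9, 9), (23, 27, 9, 9), (25, 27, 9, 9)}
Projecting to D, A: {(16, 9), (20, 9), (23, 9), (25, 9)}

{(16, 9), (20, 9), (23, 9), (25, 9)}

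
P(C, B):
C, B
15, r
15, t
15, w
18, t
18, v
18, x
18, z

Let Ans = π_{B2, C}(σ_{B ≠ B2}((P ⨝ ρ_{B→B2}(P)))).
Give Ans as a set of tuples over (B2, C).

{(r, 15), (t, 15), (t, 18), (v, 18), (w, 15), (x, 18), (z, 18)}

ρ[B→B2]: schema becomes (C, B2); tuples unchanged.
Joining P and ρ_{B→B2}(P) on C yields {(15, r, r), (15, r, t), (15, r, w), (15, t, r), (15, t, t), (15, t, w), (15, w, r), (15, w, t), (15, w, w), (18, t, t), (18, t, v), (18, t, x), (18, t, z), (18, v, t), (18, v, v), (18, v, x), (18, v, z), (18, x, t), (18, x, v), (18, x, x), (18, x, z), (18, z, t), (18, z, v), (18, z, x), (18, z, z)}.
Filtering on B ≠ B2 leaves {(15, r, t), (15, r, w), (15, t, r), (15, t, w), (15, w, r), (15, w, t), (18, t, v), (18, t, x), (18, t, z), (18, v, t), (18, v, x), (18, v, z), (18, x, t), (18, x, v), (18, x, z), (18, z, t), (18, z, v), (18, z, x)}.
Keep only column(s) B2, C (11 duplicate(s) eliminated): {(r, 15), (t, 15), (t, 18), (v, 18), (w, 15), (x, 18), (z, 18)}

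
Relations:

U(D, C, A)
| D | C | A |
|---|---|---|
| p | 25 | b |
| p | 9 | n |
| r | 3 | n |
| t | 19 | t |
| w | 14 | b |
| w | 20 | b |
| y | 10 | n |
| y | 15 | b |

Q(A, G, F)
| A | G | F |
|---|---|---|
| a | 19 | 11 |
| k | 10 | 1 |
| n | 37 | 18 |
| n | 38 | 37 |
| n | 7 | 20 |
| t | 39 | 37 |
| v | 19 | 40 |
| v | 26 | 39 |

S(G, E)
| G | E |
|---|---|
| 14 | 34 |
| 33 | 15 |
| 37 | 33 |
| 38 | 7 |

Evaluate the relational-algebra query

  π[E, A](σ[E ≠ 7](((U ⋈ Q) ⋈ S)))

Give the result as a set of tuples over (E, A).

Joining U and Q on A yields {(p, 9, n, 37, 18), (p, 9, n, 38, 37), (p, 9, n, 7, 20), (r, 3, n, 37, 18), (r, 3, n, 38, 37), (r, 3, n, 7, 20), (t, 19, t, 39, 37), (y, 10, n, 37, 18), (y, 10, n, 38, 37), (y, 10, n, 7, 20)}.
Joining (U ⋈ Q) and S on G yields {(p, 9, n, 37, 18, 33), (p, 9, n, 38, 37, 7), (r, 3, n, 37, 18, 33), (r, 3, n, 38, 37, 7), (y, 10, n, 37, 18, 33), (y, 10, n, 38, 37, 7)}.
Apply σ_{E ≠ 7}; surviving tuples: {(p, 9, n, 37, 18, 33), (r, 3, n, 37, 18, 33), (y, 10, n, 37, 18, 33)}
π[E, A]: project onto (E, A) (2 duplicate(s) eliminated) → {(33, n)}

{(33, n)}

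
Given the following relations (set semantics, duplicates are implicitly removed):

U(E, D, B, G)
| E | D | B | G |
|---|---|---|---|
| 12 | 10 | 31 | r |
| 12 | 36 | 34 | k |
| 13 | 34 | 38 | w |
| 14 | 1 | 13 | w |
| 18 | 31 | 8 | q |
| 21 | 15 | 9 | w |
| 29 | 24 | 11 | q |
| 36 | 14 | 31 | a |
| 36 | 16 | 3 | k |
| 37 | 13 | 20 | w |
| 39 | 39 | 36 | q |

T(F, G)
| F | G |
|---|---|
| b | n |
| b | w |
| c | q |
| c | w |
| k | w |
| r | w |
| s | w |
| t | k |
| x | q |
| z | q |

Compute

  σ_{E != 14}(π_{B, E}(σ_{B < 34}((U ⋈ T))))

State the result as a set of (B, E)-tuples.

Joining U and T on G yields {(12, 36, 34, k, t), (13, 34, 38, w, b), (13, 34, 38, w, c), (13, 34, 38, w, k), (13, 34, 38, w, r), (13, 34, 38, w, s), (14, 1, 13, w, b), (14, 1, 13, w, c), (14, 1, 13, w, k), (14, 1, 13, w, r), (14, 1, 13, w, s), (18, 31, 8, q, c), (18, 31, 8, q, x), (18, 31, 8, q, z), (21, 15, 9, w, b), (21, 15, 9, w, c), (21, 15, 9, w, k), (21, 15, 9, w, r), (21, 15, 9, w, s), (29, 24, 11, q, c), (29, 24, 11, q, x), (29, 24, 11, q, z), (36, 16, 3, k, t), (37, 13, 20, w, b), (37, 13, 20, w, c), (37, 13, 20, w, k), (37, 13, 20, w, r), (37, 13, 20, w, s), (39, 39, 36, q, c), (39, 39, 36, q, x), (39, 39, 36, q, z)}.
Filtering on B < 34 leaves {(14, 1, 13, w, b), (14, 1, 13, w, c), (14, 1, 13, w, k), (14, 1, 13, w, r), (14, 1, 13, w, s), (18, 31, 8, q, c), (18, 31, 8, q, x), (18, 31, 8, q, z), (21, 15, 9, w, b), (21, 15, 9, w, c), (21, 15, 9, w, k), (21, 15, 9, w, r), (21, 15, 9, w, s), (29, 24, 11, q, c), (29, 24, 11, q, x), (29, 24, 11, q, z), (36, 16, 3, k, t), (37, 13, 20, w, b), (37, 13, 20, w, c), (37, 13, 20, w, k), (37, 13, 20, w, r), (37, 13, 20, w, s)}.
Keep only column(s) B, E (16 duplicate(s) eliminated): {(11, 29), (13, 14), (20, 37), (3, 36), (8, 18), (9, 21)}
Filtering on E != 14 leaves {(11, 29), (20, 37), (3, 36), (8, 18), (9, 21)}.

{(11, 29), (20, 37), (3, 36), (8, 18), (9, 21)}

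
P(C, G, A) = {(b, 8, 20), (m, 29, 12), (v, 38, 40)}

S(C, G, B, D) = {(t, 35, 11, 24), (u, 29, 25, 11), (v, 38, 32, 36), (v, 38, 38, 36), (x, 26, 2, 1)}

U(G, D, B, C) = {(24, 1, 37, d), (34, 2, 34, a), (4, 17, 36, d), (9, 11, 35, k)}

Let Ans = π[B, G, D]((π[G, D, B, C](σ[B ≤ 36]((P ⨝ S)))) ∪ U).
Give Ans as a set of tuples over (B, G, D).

Natural join on C, G: {(v, 38, 40, 32, 36), (v, 38, 40, 38, 36)}
Apply σ_{B ≤ 36}; surviving tuples: {(v, 38, 40, 32, 36)}
π[G, D, B, C]: project onto (G, D, B, C) → {(38, 36, 32, v)}
Set union of the two operands is {(24, 1, 37, d), (34, 2, 34, a), (38, 36, 32, v), (4, 17, 36, d), (9, 11, 35, k)}.
π[B, G, D]: project onto (B, G, D) → {(32, 38, 36), (34, 34, 2), (35, 9, 11), (36, 4, 17), (37, 24, 1)}

{(32, 38, 36), (34, 34, 2), (35, 9, 11), (36, 4, 17), (37, 24, 1)}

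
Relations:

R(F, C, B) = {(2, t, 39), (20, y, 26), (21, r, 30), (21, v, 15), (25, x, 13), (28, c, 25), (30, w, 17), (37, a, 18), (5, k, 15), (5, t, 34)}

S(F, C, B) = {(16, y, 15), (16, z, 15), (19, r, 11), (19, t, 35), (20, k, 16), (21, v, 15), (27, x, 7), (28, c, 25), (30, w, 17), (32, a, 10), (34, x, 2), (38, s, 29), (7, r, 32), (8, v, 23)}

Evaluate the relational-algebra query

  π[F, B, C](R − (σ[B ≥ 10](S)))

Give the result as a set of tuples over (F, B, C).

σ[B ≥ 10]: keep tuples satisfying B ≥ 10 → {(16, y, 15), (16, z, 15), (19, r, 11), (19, t, 35), (20, k, 16), (21, v, 15), (28, c, 25), (30, w, 17), (32, a, 10), (38, s, 29), (7, r, 32), (8, v, 23)}
Set difference of the two operands is {(2, t, 39), (20, y, 26), (21, r, 30), (25, x, 13), (37, a, 18), (5, k, 15), (5, t, 34)}.
π[F, B, C]: project onto (F, B, C) → {(2, 39, t), (20, 26, y), (21, 30, r), (25, 13, x), (37, 18, a), (5, 15, k), (5, 34, t)}

{(2, 39, t), (20, 26, y), (21, 30, r), (25, 13, x), (37, 18, a), (5, 15, k), (5, 34, t)}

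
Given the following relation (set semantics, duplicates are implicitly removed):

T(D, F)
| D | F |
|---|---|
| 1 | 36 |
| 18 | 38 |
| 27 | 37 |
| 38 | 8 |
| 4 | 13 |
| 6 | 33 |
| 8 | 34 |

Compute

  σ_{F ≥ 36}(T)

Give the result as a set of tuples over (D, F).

{(1, 36), (18, 38), (27, 37)}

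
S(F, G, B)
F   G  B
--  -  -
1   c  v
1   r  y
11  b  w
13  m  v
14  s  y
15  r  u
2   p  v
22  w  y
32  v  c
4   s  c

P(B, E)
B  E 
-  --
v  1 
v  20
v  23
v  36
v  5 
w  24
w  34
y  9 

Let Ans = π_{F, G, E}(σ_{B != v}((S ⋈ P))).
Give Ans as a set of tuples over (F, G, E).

{(1, r, 9), (11, b, 24), (11, b, 34), (14, s, 9), (22, w, 9)}

Natural join on B: {(1, c, v, 1), (1, c, v, 20), (1, c, v, 23), (1, c, v, 36), (1, c, v, 5), (1, r, y, 9), (11, b, w, 24), (11, b, w, 34), (13, m, v, 1), (13, m, v, 20), (13, m, v, 23), (13, m, v, 36), (13, m, v, 5), (14, s, y, 9), (2, p, v, 1), (2, p, v, 20), (2, p, v, 23), (2, p, v, 36), (2, p, v, 5), (22, w, y, 9)}
Filtering on B != v leaves {(1, r, y, 9), (11, b, w, 24), (11, b, w, 34), (14, s, y, 9), (22, w, y, 9)}.
Projecting to F, G, E: {(1, r, 9), (11, b, 24), (11, b, 34), (14, s, 9), (22, w, 9)}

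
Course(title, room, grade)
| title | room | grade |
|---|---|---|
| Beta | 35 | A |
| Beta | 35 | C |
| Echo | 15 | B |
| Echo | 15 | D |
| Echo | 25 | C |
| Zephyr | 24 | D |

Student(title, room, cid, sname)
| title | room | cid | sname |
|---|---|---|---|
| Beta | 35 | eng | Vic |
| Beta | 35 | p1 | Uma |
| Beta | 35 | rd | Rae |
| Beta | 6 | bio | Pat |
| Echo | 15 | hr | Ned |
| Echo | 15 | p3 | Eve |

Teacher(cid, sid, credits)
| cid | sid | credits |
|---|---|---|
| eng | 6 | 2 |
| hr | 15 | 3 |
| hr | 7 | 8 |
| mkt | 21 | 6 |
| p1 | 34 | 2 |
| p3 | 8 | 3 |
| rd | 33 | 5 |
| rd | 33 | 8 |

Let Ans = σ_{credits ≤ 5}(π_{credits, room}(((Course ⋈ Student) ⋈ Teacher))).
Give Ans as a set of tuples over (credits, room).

Course ⋈ Student (natural join on title, room): {(Beta, 35, A, eng, Vic), (Beta, 35, A, p1, Uma), (Beta, 35, A, rd, Rae), (Beta, 35, C, eng, Vic), (Beta, 35, C, p1, Uma), (Beta, 35, C, rd, Rae), (Echo, 15, B, hr, Ned), (Echo, 15, B, p3, Eve), (Echo, 15, D, hr, Ned), (Echo, 15, D, p3, Eve)}
(Course ⋈ Student) ⋈ Teacher (natural join on cid): {(Beta, 35, A, eng, Vic, 6, 2), (Beta, 35, A, p1, Uma, 34, 2), (Beta, 35, A, rd, Rae, 33, 5), (Beta, 35, A, rd, Rae, 33, 8), (Beta, 35, C, eng, Vic, 6, 2), (Beta, 35, C, p1, Uma, 34, 2), (Beta, 35, C, rd, Rae, 33, 5), (Beta, 35, C, rd, Rae, 33, 8), (Echo, 15, B, hr, Ned, 15, 3), (Echo, 15, B, hr, Ned, 7, 8), (Echo, 15, B, p3, Eve, 8, 3), (Echo, 15, D, hr, Ned, 15, 3), (Echo, 15, D, hr, Ned, 7, 8), (Echo, 15, D, p3, Eve, 8, 3)}
π_{credits, room} gives {(2, 35), (3, 15), (5, 35), (8, 15), (8, 35)} (9 duplicate(s) eliminated).
Filtering on credits ≤ 5 leaves {(2, 35), (3, 15), (5, 35)}.

{(2, 35), (3, 15), (5, 35)}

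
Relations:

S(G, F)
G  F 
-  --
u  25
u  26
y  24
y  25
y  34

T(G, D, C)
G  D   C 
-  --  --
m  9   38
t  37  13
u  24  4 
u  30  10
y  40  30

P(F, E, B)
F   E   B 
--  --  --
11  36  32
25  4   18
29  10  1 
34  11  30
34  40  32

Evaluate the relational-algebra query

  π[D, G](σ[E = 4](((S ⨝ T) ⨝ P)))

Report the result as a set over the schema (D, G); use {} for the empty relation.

{(24, u), (30, u), (40, y)}

Natural join on G: {(u, 25, 24, 4), (u, 25, 30, 10), (u, 26, 24, 4), (u, 26, 30, 10), (y, 24, 40, 30), (y, 25, 40, 30), (y, 34, 40, 30)}
Natural join on F: {(u, 25, 24, 4, 4, 18), (u, 25, 30, 10, 4, 18), (y, 25, 40, 30, 4, 18), (y, 34, 40, 30, 11, 30), (y, 34, 40, 30, 40, 32)}
Apply σ_{E = 4}; surviving tuples: {(u, 25, 24, 4, 4, 18), (u, 25, 30, 10, 4, 18), (y, 25, 40, 30, 4, 18)}
π_{D, G} gives {(24, u), (30, u), (40, y)}.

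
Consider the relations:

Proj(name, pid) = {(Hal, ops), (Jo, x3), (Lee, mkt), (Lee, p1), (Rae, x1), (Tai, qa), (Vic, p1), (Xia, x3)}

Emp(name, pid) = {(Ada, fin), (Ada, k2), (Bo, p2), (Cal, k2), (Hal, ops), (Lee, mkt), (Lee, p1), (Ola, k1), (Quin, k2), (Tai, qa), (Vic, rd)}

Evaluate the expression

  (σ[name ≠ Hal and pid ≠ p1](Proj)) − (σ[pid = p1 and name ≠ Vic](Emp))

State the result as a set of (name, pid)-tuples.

Apply σ_{name ≠ Hal and pid ≠ p1}; surviving tuples: {(Jo, x3), (Lee, mkt), (Rae, x1), (Tai, qa), (Xia, x3)}
Apply σ_{pid = p1 and name ≠ Vic}; surviving tuples: {(Lee, p1)}
Taking the difference: {(Jo, x3), (Lee, mkt), (Rae, x1), (Tai, qa), (Xia, x3)}

{(Jo, x3), (Lee, mkt), (Rae, x1), (Tai, qa), (Xia, x3)}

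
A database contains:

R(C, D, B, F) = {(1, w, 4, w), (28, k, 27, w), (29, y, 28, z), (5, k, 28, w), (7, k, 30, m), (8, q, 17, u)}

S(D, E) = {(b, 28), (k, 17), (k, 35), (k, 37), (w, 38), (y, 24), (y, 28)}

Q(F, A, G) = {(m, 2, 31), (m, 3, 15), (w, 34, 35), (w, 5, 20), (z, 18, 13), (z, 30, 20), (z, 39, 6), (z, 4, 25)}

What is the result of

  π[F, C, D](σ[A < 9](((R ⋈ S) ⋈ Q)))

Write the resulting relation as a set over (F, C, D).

Joining R and S on D yields {(1, w, 4, w, 38), (28, k, 27, w, 17), (28, k, 27, w, 35), (28, k, 27, w, 37), (29, y, 28, z, 24), (29, y, 28, z, 28), (5, k, 28, w, 17), (5, k, 28, w, 35), (5, k, 28, w, 37), (7, k, 30, m, 17), (7, k, 30, m, 35), (7, k, 30, m, 37)}.
Joining (R ⋈ S) and Q on F yields {(1, w, 4, w, 38, 34, 35), (1, w, 4, w, 38, 5, 20), (28, k, 27, w, 17, 34, 35), (28, k, 27, w, 17, 5, 20), (28, k, 27, w, 35, 34, 35), (28, k, 27, w, 35, 5, 20), (28, k, 27, w, 37, 34, 35), (28, k, 27, w, 37, 5, 20), (29, y, 28, z, 24, 18, 13), (29, y, 28, z, 24, 30, 20), (29, y, 28, z, 24, 39, 6), (29, y, 28, z, 24, 4, 25), (29, y, 28, z, 28, 18, 13), (29, y, 28, z, 28, 30, 20), (29, y, 28, z, 28, 39, 6), (29, y, 28, z, 28, 4, 25), (5, k, 28, w, 17, 34, 35), (5, k, 28, w, 17, 5, 20), (5, k, 28, w, 35, 34, 35), (5, k, 28, w, 35, 5, 20), (5, k, 28, w, 37, 34, 35), (5, k, 28, w, 37, 5, 20), (7, k, 30, m, 17, 2, 31), (7, k, 30, m, 17, 3, 15), (7, k, 30, m, 35, 2, 31), (7, k, 30, m, 35, 3, 15), (7, k, 30, m, 37, 2, 31), (7, k, 30, m, 37, 3, 15)}.
Filtering on A < 9 leaves {(1, w, 4, w, 38, 5, 20), (28, k, 27, w, 17, 5, 20), (28, k, 27, w, 35, 5, 20), (28, k, 27, w, 37, 5, 20), (29, y, 28, z, 24, 4, 25), (29, y, 28, z, 28, 4, 25), (5, k, 28, w, 17, 5, 20), (5, k, 28, w, 35, 5, 20), (5, k, 28, w, 37, 5, 20), (7, k, 30, m, 17, 2, 31), (7, k, 30, m, 17, 3, 15), (7, k, 30, m, 35, 2, 31), (7, k, 30, m, 35, 3, 15), (7, k, 30, m, 37, 2, 31), (7, k, 30, m, 37, 3, 15)}.
π[F, C, D]: project onto (F, C, D) (10 duplicate(s) eliminated) → {(m, 7, k), (w, 1, w), (w, 28, k), (w, 5, k), (z, 29, y)}

{(m, 7, k), (w, 1, w), (w, 28, k), (w, 5, k), (z, 29, y)}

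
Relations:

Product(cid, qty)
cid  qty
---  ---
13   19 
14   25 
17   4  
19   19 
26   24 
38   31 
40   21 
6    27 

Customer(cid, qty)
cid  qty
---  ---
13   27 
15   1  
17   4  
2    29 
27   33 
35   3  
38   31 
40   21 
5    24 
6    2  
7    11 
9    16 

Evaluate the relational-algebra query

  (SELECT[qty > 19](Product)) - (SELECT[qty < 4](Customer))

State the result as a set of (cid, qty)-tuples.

Selection qty > 19: {(14, 25), (26, 24), (38, 31), (40, 21), (6, 27)}
Selection qty < 4: {(15, 1), (35, 3), (6, 2)}
Set difference of the two operands is {(14, 25), (26, 24), (38, 31), (40, 21), (6, 27)}.

{(14, 25), (26, 24), (38, 31), (40, 21), (6, 27)}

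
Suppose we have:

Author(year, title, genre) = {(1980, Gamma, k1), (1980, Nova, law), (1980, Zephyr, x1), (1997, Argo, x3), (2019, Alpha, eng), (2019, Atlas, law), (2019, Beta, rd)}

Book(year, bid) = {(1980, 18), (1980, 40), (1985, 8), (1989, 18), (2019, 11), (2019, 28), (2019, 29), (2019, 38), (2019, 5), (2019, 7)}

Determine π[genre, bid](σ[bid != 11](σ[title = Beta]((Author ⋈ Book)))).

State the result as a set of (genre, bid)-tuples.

{(rd, 28), (rd, 29), (rd, 38), (rd, 5), (rd, 7)}

Author ⋈ Book (natural join on year): {(1980, Gamma, k1, 18), (1980, Gamma, k1, 40), (1980, Nova, law, 18), (1980, Nova, law, 40), (1980, Zephyr, x1, 18), (1980, Zephyr, x1, 40), (2019, Alpha, eng, 11), (2019, Alpha, eng, 28), (2019, Alpha, eng, 29), (2019, Alpha, eng, 38), (2019, Alpha, eng, 5), (2019, Alpha, eng, 7), (2019, Atlas, law, 11), (2019, Atlas, law, 28), (2019, Atlas, law, 29), (2019, Atlas, law, 38), (2019, Atlas, law, 5), (2019, Atlas, law, 7), (2019, Beta, rd, 11), (2019, Beta, rd, 28), (2019, Beta, rd, 29), (2019, Beta, rd, 38), (2019, Beta, rd, 5), (2019, Beta, rd, 7)}
Apply σ_{title = Beta}; surviving tuples: {(2019, Beta, rd, 11), (2019, Beta, rd, 28), (2019, Beta, rd, 29), (2019, Beta, rd, 38), (2019, Beta, rd, 5), (2019, Beta, rd, 7)}
Apply σ_{bid != 11}; surviving tuples: {(2019, Beta, rd, 28), (2019, Beta, rd, 29), (2019, Beta, rd, 38), (2019, Beta, rd, 5), (2019, Beta, rd, 7)}
Keep only column(s) genre, bid: {(rd, 28), (rd, 29), (rd, 38), (rd, 5), (rd, 7)}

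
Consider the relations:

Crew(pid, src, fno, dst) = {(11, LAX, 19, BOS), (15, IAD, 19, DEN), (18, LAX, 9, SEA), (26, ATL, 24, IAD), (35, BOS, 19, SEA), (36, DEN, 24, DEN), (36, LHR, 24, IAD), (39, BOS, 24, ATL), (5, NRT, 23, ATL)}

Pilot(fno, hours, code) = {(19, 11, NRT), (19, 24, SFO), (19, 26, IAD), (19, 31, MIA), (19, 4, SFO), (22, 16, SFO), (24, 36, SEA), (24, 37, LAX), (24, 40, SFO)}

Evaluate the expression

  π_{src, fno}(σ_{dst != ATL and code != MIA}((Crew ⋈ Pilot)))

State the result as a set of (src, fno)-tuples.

Natural join on fno: {(11, LAX, 19, BOS, 11, NRT), (11, LAX, 19, BOS, 24, SFO), (11, LAX, 19, BOS, 26, IAD), (11, LAX, 19, BOS, 31, MIA), (11, LAX, 19, BOS, 4, SFO), (15, IAD, 19, DEN, 11, NRT), (15, IAD, 19, DEN, 24, SFO), (15, IAD, 19, DEN, 26, IAD), (15, IAD, 19, DEN, 31, MIA), (15, IAD, 19, DEN, 4, SFO), (26, ATL, 24, IAD, 36, SEA), (26, ATL, 24, IAD, 37, LAX), (26, ATL, 24, IAD, 40, SFO), (35, BOS, 19, SEA, 11, NRT), (35, BOS, 19, SEA, 24, SFO), (35, BOS, 19, SEA, 26, IAD), (35, BOS, 19, SEA, 31, MIA), (35, BOS, 19, SEA, 4, SFO), (36, DEN, 24, DEN, 36, SEA), (36, DEN, 24, DEN, 37, LAX), (36, DEN, 24, DEN, 40, SFO), (36, LHR, 24, IAD, 36, SEA), (36, LHR, 24, IAD, 37, LAX), (36, LHR, 24, IAD, 40, SFO), (39, BOS, 24, ATL, 36, SEA), (39, BOS, 24, ATL, 37, LAX), (39, BOS, 24, ATL, 40, SFO)}
Filtering on dst != ATL and code != MIA leaves {(11, LAX, 19, BOS, 11, NRT), (11, LAX, 19, BOS, 24, SFO), (11, LAX, 19, BOS, 26, IAD), (11, LAX, 19, BOS, 4, SFO), (15, IAD, 19, DEN, 11, NRT), (15, IAD, 19, DEN, 24, SFO), (15, IAD, 19, DEN, 26, IAD), (15, IAD, 19, DEN, 4, SFO), (26, ATL, 24, IAD, 36, SEA), (26, ATL, 24, IAD, 37, LAX), (26, ATL, 24, IAD, 40, SFO), (35, BOS, 19, SEA, 11, NRT), (35, BOS, 19, SEA, 24, SFO), (35, BOS, 19, SEA, 26, IAD), (35, BOS, 19, SEA, 4, SFO), (36, DEN, 24, DEN, 36, SEA), (36, DEN, 24, DEN, 37, LAX), (36, DEN, 24, DEN, 40, SFO), (36, LHR, 24, IAD, 36, SEA), (36, LHR, 24, IAD, 37, LAX), (36, LHR, 24, IAD, 40, SFO)}.
Keep only column(s) src, fno (15 duplicate(s) eliminated): {(ATL, 24), (BOS, 19), (DEN, 24), (IAD, 19), (LAX, 19), (LHR, 24)}

{(ATL, 24), (BOS, 19), (DEN, 24), (IAD, 19), (LAX, 19), (LHR, 24)}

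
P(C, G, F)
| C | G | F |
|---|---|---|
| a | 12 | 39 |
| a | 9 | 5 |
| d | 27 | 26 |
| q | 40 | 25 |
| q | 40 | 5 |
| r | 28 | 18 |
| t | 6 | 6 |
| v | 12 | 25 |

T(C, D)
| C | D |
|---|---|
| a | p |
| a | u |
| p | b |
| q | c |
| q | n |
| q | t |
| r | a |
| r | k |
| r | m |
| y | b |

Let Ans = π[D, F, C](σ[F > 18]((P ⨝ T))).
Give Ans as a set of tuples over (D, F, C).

{(c, 25, q), (n, 25, q), (p, 39, a), (t, 25, q), (u, 39, a)}

P ⋈ T (natural join on C): {(a, 12, 39, p), (a, 12, 39, u), (a, 9, 5, p), (a, 9, 5, u), (q, 40, 25, c), (q, 40, 25, n), (q, 40, 25, t), (q, 40, 5, c), (q, 40, 5, n), (q, 40, 5, t), (r, 28, 18, a), (r, 28, 18, k), (r, 28, 18, m)}
σ[F > 18]: keep tuples satisfying F > 18 → {(a, 12, 39, p), (a, 12, 39, u), (q, 40, 25, c), (q, 40, 25, n), (q, 40, 25, t)}
Keep only column(s) D, F, C: {(c, 25, q), (n, 25, q), (p, 39, a), (t, 25, q), (u, 39, a)}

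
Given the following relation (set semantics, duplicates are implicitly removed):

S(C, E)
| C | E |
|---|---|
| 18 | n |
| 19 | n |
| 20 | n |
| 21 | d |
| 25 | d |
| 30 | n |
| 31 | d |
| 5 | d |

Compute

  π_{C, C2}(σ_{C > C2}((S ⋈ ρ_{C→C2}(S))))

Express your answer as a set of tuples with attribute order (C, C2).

{(19, 18), (20, 18), (20, 19), (21, 5), (25, 21), (25, 5), (30, 18), (30, 19), (30, 20), (31, 21), (31, 25), (31, 5)}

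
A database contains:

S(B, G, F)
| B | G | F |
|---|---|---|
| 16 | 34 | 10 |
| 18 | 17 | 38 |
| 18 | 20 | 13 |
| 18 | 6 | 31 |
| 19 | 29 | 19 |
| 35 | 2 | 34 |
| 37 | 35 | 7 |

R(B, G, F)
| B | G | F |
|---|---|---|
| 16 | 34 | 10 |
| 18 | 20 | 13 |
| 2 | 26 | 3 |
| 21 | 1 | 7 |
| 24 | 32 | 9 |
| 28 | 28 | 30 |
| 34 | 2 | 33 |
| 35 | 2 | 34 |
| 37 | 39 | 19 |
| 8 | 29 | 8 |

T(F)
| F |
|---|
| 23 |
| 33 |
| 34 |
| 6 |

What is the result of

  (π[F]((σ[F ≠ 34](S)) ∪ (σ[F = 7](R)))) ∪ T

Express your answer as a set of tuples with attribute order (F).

{10, 13, 19, 23, 31, 33, 34, 38, 6, 7}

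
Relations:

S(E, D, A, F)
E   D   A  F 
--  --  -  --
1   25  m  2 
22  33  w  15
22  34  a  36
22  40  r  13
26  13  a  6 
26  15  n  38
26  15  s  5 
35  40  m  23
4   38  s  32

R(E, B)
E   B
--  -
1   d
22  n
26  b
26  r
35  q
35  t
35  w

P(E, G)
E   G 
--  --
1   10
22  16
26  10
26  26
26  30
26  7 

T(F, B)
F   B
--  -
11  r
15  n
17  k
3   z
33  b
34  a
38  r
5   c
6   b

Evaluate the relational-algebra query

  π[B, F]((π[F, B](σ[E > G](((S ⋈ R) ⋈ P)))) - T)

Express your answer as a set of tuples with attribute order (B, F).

{(b, 38), (b, 5), (n, 13), (n, 36), (r, 5), (r, 6)}

Natural join on E: {(1, 25, m, 2, d), (22, 33, w, 15, n), (22, 34, a, 36, n), (22, 40, r, 13, n), (26, 13, a, 6, b), (26, 13, a, 6, r), (26, 15, n, 38, b), (26, 15, n, 38, r), (26, 15, s, 5, b), (26, 15, s, 5, r), (35, 40, m, 23, q), (35, 40, m, 23, t), (35, 40, m, 23, w)}
Natural join on E: {(1, 25, m, 2, d, 10), (22, 33, w, 15, n, 16), (22, 34, a, 36, n, 16), (22, 40, r, 13, n, 16), (26, 13, a, 6, b, 10), (26, 13, a, 6, b, 26), (26, 13, a, 6, b, 30), (26, 13, a, 6, b, 7), (26, 13, a, 6, r, 10), (26, 13, a, 6, r, 26), (26, 13, a, 6, r, 30), (26, 13, a, 6, r, 7), (26, 15, n, 38, b, 10), (26, 15, n, 38, b, 26), (26, 15, n, 38, b, 30), (26, 15, n, 38, b, 7), (26, 15, n, 38, r, 10), (26, 15, n, 38, r, 26), (26, 15, n, 38, r, 30), (26, 15, n, 38, r, 7), (26, 15, s, 5, b, 10), (26, 15, s, 5, b, 26), (26, 15, s, 5, b, 30), (26, 15, s, 5, b, 7), (26, 15, s, 5, r, 10), (26, 15, s, 5, r, 26), (26, 15, s, 5, r, 30), (26, 15, s, 5, r, 7)}
Apply σ_{E > G}; surviving tuples: {(22, 33, w, 15, n, 16), (22, 34, a, 36, n, 16), (22, 40, r, 13, n, 16), (26, 13, a, 6, b, 10), (26, 13, a, 6, b, 7), (26, 13, a, 6, r, 10), (26, 13, a, 6, r, 7), (26, 15, n, 38, b, 10), (26, 15, n, 38, b, 7), (26, 15, n, 38, r, 10), (26, 15, n, 38, r, 7), (26, 15, s, 5, b, 10), (26, 15, s, 5, b, 7), (26, 15, s, 5, r, 10), (26, 15, s, 5, r, 7)}
Keep only column(s) F, B (6 duplicate(s) eliminated): {(13, n), (15, n), (36, n), (38, b), (38, r), (5, b), (5, r), (6, b), (6, r)}
Set difference of the two operands is {(13, n), (36, n), (38, b), (5, b), (5, r), (6, r)}.
Keep only column(s) B, F: {(b, 38), (b, 5), (n, 13), (n, 36), (r, 5), (r, 6)}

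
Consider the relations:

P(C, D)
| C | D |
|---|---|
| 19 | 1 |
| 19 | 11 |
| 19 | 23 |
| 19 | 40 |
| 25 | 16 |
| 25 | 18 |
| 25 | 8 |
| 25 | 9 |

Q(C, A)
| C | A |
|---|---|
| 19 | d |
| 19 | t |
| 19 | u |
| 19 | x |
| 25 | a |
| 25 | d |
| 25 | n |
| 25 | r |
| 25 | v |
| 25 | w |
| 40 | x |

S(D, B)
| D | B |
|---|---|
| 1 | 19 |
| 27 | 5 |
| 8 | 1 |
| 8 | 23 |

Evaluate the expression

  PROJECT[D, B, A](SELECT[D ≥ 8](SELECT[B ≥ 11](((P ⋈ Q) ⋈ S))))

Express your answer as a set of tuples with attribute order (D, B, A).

Natural join on C: {(19, 1, d), (19, 1, t), (19, 1, u), (19, 1, x), (19, 11, d), (19, 11, t), (19, 11, u), (19, 11, x), (19, 23, d), (19, 23, t), (19, 23, u), (19, 23, x), (19, 40, d), (19, 40, t), (19, 40, u), (19, 40, x), (25, 16, a), (25, 16, d), (25, 16, n), (25, 16, r), (25, 16, v), (25, 16, w), (25, 18, a), (25, 18, d), (25, 18, n), (25, 18, r), (25, 18, v), (25, 18, w), (25, 8, a), (25, 8, d), (25, 8, n), (25, 8, r), (25, 8, v), (25, 8, w), (25, 9, a), (25, 9, d), (25, 9, n), (25, 9, r), (25, 9, v), (25, 9, w)}
Natural join on D: {(19, 1, d, 19), (19, 1, t, 19), (19, 1, u, 19), (19, 1, x, 19), (25, 8, a, 1), (25, 8, a, 23), (25, 8, d, 1), (25, 8, d, 23), (25, 8, n, 1), (25, 8, n, 23), (25, 8, r, 1), (25, 8, r, 23), (25, 8, v, 1), (25, 8, v, 23), (25, 8, w, 1), (25, 8, w, 23)}
Apply σ_{B ≥ 11}; surviving tuples: {(19, 1, d, 19), (19, 1, t, 19), (19, 1, u, 19), (19, 1, x, 19), (25, 8, a, 23), (25, 8, d, 23), (25, 8, n, 23), (25, 8, r, 23), (25, 8, v, 23), (25, 8, w, 23)}
Apply σ_{D ≥ 8}; surviving tuples: {(25, 8, a, 23), (25, 8, d, 23), (25, 8, n, 23), (25, 8, r, 23), (25, 8, v, 23), (25, 8, w, 23)}
Keep only column(s) D, B, A: {(8, 23, a), (8, 23, d), (8, 23, n), (8, 23, r), (8, 23, v), (8, 23, w)}

{(8, 23, a), (8, 23, d), (8, 23, n), (8, 23, r), (8, 23, v), (8, 23, w)}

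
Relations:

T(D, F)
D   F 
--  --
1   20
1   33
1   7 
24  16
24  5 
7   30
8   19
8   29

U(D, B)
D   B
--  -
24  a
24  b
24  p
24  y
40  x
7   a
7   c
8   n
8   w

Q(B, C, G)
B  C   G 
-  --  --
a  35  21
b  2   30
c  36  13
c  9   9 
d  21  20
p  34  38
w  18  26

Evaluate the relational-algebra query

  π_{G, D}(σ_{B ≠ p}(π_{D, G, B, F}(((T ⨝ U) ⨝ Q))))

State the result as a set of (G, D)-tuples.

T ⋈ U (natural join on D): {(24, 16, a), (24, 16, b), (24, 16, p), (24, 16, y), (24, 5, a), (24, 5, b), (24, 5, p), (24, 5, y), (7, 30, a), (7, 30, c), (8, 19, n), (8, 19, w), (8, 29, n), (8, 29, w)}
(T ⨝ U) ⋈ Q (natural join on B): {(24, 16, a, 35, 21), (24, 16, b, 2, 30), (24, 16, p, 34, 38), (24, 5, a, 35, 21), (24, 5, b, 2, 30), (24, 5, p, 34, 38), (7, 30, a, 35, 21), (7, 30, c, 36, 13), (7, 30, c, 9, 9), (8, 19, w, 18, 26), (8, 29, w, 18, 26)}
π[D, G, B, F]: project onto (D, G, B, F) → {(24, 21, a, 16), (24, 21, a, 5), (24, 30, b, 16), (24, 30, b, 5), (24, 38, p, 16), (24, 38, p, 5), (7, 13, c, 30), (7, 21, a, 30), (7, 9, c, 30), (8, 26, w, 19), (8, 26, w, 29)}
σ[B ≠ p]: keep tuples satisfying B ≠ p → {(24, 21, a, 16), (24, 21, a, 5), (24, 30, b, 16), (24, 30, b, 5), (7, 13, c, 30), (7, 21, a, 30), (7, 9, c, 30), (8, 26, w, 19), (8, 26, w, 29)}
π[G, D]: project onto (G, D) (3 duplicate(s) eliminated) → {(13, 7), (21, 24), (21, 7), (26, 8), (30, 24), (9, 7)}

{(13, 7), (21, 24), (21, 7), (26, 8), (30, 24), (9, 7)}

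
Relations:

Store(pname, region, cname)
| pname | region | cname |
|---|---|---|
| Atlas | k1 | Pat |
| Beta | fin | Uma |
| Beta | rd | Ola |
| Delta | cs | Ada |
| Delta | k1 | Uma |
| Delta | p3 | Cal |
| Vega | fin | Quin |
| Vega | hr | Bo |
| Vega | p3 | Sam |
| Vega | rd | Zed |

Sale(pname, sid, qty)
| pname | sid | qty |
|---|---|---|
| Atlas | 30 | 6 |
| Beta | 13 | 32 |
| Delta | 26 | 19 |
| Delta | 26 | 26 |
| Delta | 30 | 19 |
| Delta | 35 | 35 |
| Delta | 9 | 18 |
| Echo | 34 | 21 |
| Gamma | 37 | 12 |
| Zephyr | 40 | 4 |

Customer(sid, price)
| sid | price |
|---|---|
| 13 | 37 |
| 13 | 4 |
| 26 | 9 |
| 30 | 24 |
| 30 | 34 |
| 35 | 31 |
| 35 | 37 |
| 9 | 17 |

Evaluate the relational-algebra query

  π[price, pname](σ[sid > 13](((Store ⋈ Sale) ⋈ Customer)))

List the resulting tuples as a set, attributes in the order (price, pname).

Store ⋈ Sale (natural join on pname): {(Atlas, k1, Pat, 30, 6), (Beta, fin, Uma, 13, 32), (Beta, rd, Ola, 13, 32), (Delta, cs, Ada, 26, 19), (Delta, cs, Ada, 26, 26), (Delta, cs, Ada, 30, 19), (Delta, cs, Ada, 35, 35), (Delta, cs, Ada, 9, 18), (Delta, k1, Uma, 26, 19), (Delta, k1, Uma, 26, 26), (Delta, k1, Uma, 30, 19), (Delta, k1, Uma, 35, 35), (Delta, k1, Uma, 9, 18), (Delta, p3, Cal, 26, 19), (Delta, p3, Cal, 26, 26), (Delta, p3, Cal, 30, 19), (Delta, p3, Cal, 35, 35), (Delta, p3, Cal, 9, 18)}
(Store ⋈ Sale) ⋈ Customer (natural join on sid): {(Atlas, k1, Pat, 30, 6, 24), (Atlas, k1, Pat, 30, 6, 34), (Beta, fin, Uma, 13, 32, 37), (Beta, fin, Uma, 13, 32, 4), (Beta, rd, Ola, 13, 32, 37), (Beta, rd, Ola, 13, 32, 4), (Delta, cs, Ada, 26, 19, 9), (Delta, cs, Ada, 26, 26, 9), (Delta, cs, Ada, 30, 19, 24), (Delta, cs, Ada, 30, 19, 34), (Delta, cs, Ada, 35, 35, 31), (Delta, cs, Ada, 35, 35, 37), (Delta, cs, Ada, 9, 18, 17), (Delta, k1, Uma, 26, 19, 9), (Delta, k1, Uma, 26, 26, 9), (Delta, k1, Uma, 30, 19, 24), (Delta, k1, Uma, 30, 19, 34), (Delta, k1, Uma, 35, 35, 31), (Delta, k1, Uma, 35, 35, 37), (Delta, k1, Uma, 9, 18, 17), (Delta, p3, Cal, 26, 19, 9), (Delta, p3, Cal, 26, 26, 9), (Delta, p3, Cal, 30, 19, 24), (Delta, p3, Cal, 30, 19, 34), (Delta, p3, Cal, 35, 35, 31), (Delta, p3, Cal, 35, 35, 37), (Delta, p3, Cal, 9, 18, 17)}
Filtering on sid > 13 leaves {(Atlas, k1, Pat, 30, 6, 24), (Atlas, k1, Pat, 30, 6, 34), (Delta, cs, Ada, 26, 19, 9), (Delta, cs, Ada, 26, 26, 9), (Delta, cs, Ada, 30, 19, 24), (Delta, cs, Ada, 30, 19, 34), (Delta, cs, Ada, 35, 35, 31), (Delta, cs, Ada, 35, 35, 37), (Delta, k1, Uma, 26, 19, 9), (Delta, k1, Uma, 26, 26, 9), (Delta, k1, Uma, 30, 19, 24), (Delta, k1, Uma, 30, 19, 34), (Delta, k1, Uma, 35, 35, 31), (Delta, k1, Uma, 35, 35, 37), (Delta, p3, Cal, 26, 19, 9), (Delta, p3, Cal, 26, 26, 9), (Delta, p3, Cal, 30, 19, 24), (Delta, p3, Cal, 30, 19, 34), (Delta, p3, Cal, 35, 35, 31), (Delta, p3, Cal, 35, 35, 37)}.
Keep only column(s) price, pname (13 duplicate(s) eliminated): {(24, Atlas), (24, Delta), (31, Delta), (34, Atlas), (34, Delta), (37, Delta), (9, Delta)}

{(24, Atlas), (24, Delta), (31, Delta), (34, Atlas), (34, Delta), (37, Delta), (9, Delta)}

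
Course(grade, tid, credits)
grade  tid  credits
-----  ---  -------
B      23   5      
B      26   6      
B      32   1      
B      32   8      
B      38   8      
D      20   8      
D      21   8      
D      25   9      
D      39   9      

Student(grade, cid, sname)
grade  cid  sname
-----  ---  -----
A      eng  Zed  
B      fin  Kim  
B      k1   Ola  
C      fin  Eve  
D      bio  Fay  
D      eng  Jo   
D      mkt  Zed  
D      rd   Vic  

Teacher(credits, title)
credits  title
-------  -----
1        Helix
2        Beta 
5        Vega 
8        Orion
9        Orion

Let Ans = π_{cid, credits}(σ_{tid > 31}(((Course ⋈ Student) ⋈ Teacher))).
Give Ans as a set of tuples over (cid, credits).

Natural join on grade: {(B, 23, 5, fin, Kim), (B, 23, 5, k1, Ola), (B, 26, 6, fin, Kim), (B, 26, 6, k1, Ola), (B, 32, 1, fin, Kim), (B, 32, 1, k1, Ola), (B, 32, 8, fin, Kim), (B, 32, 8, k1, Ola), (B, 38, 8, fin, Kim), (B, 38, 8, k1, Ola), (D, 20, 8, bio, Fay), (D, 20, 8, eng, Jo), (D, 20, 8, mkt, Zed), (D, 20, 8, rd, Vic), (D, 21, 8, bio, Fay), (D, 21, 8, eng, Jo), (D, 21, 8, mkt, Zed), (D, 21, 8, rd, Vic), (D, 25, 9, bio, Fay), (D, 25, 9, eng, Jo), (D, 25, 9, mkt, Zed), (D, 25, 9, rd, Vic), (D, 39, 9, bio, Fay), (D, 39, 9, eng, Jo), (D, 39, 9, mkt, Zed), (D, 39, 9, rd, Vic)}
Natural join on credits: {(B, 23, 5, fin, Kim, Vega), (B, 23, 5, k1, Ola, Vega), (B, 32, 1, fin, Kim, Helix), (B, 32, 1, k1, Ola, Helix), (B, 32, 8, fin, Kim, Orion), (B, 32, 8, k1, Ola, Orion), (B, 38, 8, fin, Kim, Orion), (B, 38, 8, k1, Ola, Orion), (D, 20, 8, bio, Fay, Orion), (D, 20, 8, eng, Jo, Orion), (D, 20, 8, mkt, Zed, Orion), (D, 20, 8, rd, Vic, Orion), (D, 21, 8, bio, Fay, Orion), (D, 21, 8, eng, Jo, Orion), (D, 21, 8, mkt, Zed, Orion), (D, 21, 8, rd, Vic, Orion), (D, 25, 9, bio, Fay, Orion), (D, 25, 9, eng, Jo, Orion), (D, 25, 9, mkt, Zed, Orion), (D, 25, 9, rd, Vic, Orion), (D, 39, 9, bio, Fay, Orion), (D, 39, 9, eng, Jo, Orion), (D, 39, 9, mkt, Zed, Orion), (D, 39, 9, rd, Vic, Orion)}
Selection tid > 31: {(B, 32, 1, fin, Kim, Helix), (B, 32, 1, k1, Ola, Helix), (B, 32, 8, fin, Kim, Orion), (B, 32, 8, k1, Ola, Orion), (B, 38, 8, fin, Kim, Orion), (B, 38, 8, k1, Ola, Orion), (D, 39, 9, bio, Fay, Orion), (D, 39, 9, eng, Jo, Orion), (D, 39, 9, mkt, Zed, Orion), (D, 39, 9, rd, Vic, Orion)}
Keep only column(s) cid, credits (2 duplicate(s) eliminated): {(bio, 9), (eng, 9), (fin, 1), (fin, 8), (k1, 1), (k1, 8), (mkt, 9), (rd, 9)}

{(bio, 9), (eng, 9), (fin, 1), (fin, 8), (k1, 1), (k1, 8), (mkt, 9), (rd, 9)}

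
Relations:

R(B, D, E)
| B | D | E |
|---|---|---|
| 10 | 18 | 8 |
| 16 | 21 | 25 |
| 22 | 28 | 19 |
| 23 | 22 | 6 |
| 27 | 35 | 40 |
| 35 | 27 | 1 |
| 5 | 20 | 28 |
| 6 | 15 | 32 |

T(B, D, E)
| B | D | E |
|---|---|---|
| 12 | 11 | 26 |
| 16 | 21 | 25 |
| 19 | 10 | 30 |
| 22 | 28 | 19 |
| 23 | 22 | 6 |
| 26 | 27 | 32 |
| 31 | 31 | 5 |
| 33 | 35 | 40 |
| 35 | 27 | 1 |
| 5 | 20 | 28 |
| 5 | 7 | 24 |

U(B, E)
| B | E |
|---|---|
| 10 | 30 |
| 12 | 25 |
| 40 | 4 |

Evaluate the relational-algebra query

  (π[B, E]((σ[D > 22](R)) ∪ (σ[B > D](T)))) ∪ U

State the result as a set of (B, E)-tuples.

{(10, 30), (12, 25), (12, 26), (19, 30), (22, 19), (23, 6), (27, 40), (35, 1), (40, 4)}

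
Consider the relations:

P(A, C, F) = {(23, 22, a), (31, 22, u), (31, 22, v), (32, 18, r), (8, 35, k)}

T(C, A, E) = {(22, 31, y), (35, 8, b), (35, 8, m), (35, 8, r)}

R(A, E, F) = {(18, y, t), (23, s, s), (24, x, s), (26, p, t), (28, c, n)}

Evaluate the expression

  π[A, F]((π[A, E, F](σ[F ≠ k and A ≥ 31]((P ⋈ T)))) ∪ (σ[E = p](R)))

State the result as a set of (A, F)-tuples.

{(26, t), (31, u), (31, v)}

P ⋈ T (natural join on A, C): {(31, 22, u, y), (31, 22, v, y), (8, 35, k, b), (8, 35, k, m), (8, 35, k, r)}
Apply σ_{F ≠ k and A ≥ 31}; surviving tuples: {(31, 22, u, y), (31, 22, v, y)}
π_{A, E, F} gives {(31, y, u), (31, y, v)}.
Apply σ_{E = p}; surviving tuples: {(26, p, t)}
Set union of the two operands is {(26, p, t), (31, y, u), (31, y, v)}.
π_{A, F} gives {(26, t), (31, u), (31, v)}.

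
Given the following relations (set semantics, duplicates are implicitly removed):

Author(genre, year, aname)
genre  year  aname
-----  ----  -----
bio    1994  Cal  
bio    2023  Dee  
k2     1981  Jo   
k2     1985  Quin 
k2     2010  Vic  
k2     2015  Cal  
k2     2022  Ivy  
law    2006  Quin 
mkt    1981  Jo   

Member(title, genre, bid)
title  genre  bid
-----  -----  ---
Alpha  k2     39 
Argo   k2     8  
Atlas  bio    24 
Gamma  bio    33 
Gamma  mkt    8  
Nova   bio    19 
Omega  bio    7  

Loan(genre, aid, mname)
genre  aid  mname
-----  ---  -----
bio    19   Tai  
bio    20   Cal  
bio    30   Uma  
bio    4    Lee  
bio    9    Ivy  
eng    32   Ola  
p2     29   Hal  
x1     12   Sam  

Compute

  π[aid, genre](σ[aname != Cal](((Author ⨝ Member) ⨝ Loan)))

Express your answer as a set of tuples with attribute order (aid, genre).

{(19, bio), (20, bio), (30, bio), (4, bio), (9, bio)}

Joining Author and Member on genre yields {(bio, 1994, Cal, Atlas, 24), (bio, 1994, Cal, Gamma, 33), (bio, 1994, Cal, Nova, 19), (bio, 1994, Cal, Omega, 7), (bio, 2023, Dee, Atlas, 24), (bio, 2023, Dee, Gamma, 33), (bio, 2023, Dee, Nova, 19), (bio, 2023, Dee, Omega, 7), (k2, 1981, Jo, Alpha, 39), (k2, 1981, Jo, Argo, 8), (k2, 1985, Quin, Alpha, 39), (k2, 1985, Quin, Argo, 8), (k2, 2010, Vic, Alpha, 39), (k2, 2010, Vic, Argo, 8), (k2, 2015, Cal, Alpha, 39), (k2, 2015, Cal, Argo, 8), (k2, 2022, Ivy, Alpha, 39), (k2, 2022, Ivy, Argo, 8), (mkt, 1981, Jo, Gamma, 8)}.
Joining (Author ⨝ Member) and Loan on genre yields {(bio, 1994, Cal, Atlas, 24, 19, Tai), (bio, 1994, Cal, Atlas, 24, 20, Cal), (bio, 1994, Cal, Atlas, 24, 30, Uma), (bio, 1994, Cal, Atlas, 24, 4, Lee), (bio, 1994, Cal, Atlas, 24, 9, Ivy), (bio, 1994, Cal, Gamma, 33, 19, Tai), (bio, 1994, Cal, Gamma, 33, 20, Cal), (bio, 1994, Cal, Gamma, 33, 30, Uma), (bio, 1994, Cal, Gamma, 33, 4, Lee), (bio, 1994, Cal, Gamma, 33, 9, Ivy), (bio, 1994, Cal, Nova, 19, 19, Tai), (bio, 1994, Cal, Nova, 19, 20, Cal), (bio, 1994, Cal, Nova, 19, 30, Uma), (bio, 1994, Cal, Nova, 19, 4, Lee), (bio, 1994, Cal, Nova, 19, 9, Ivy), (bio, 1994, Cal, Omega, 7, 19, Tai), (bio, 1994, Cal, Omega, 7, 20, Cal), (bio, 1994, Cal, Omega, 7, 30, Uma), (bio, 1994, Cal, Omega, 7, 4, Lee), (bio, 1994, Cal, Omega, 7, 9, Ivy), (bio, 2023, Dee, Atlas, 24, 19, Tai), (bio, 2023, Dee, Atlas, 24, 20, Cal), (bio, 2023, Dee, Atlas, 24, 30, Uma), (bio, 2023, Dee, Atlas, 24, 4, Lee), (bio, 2023, Dee, Atlas, 24, 9, Ivy), (bio, 2023, Dee, Gamma, 33, 19, Tai), (bio, 2023, Dee, Gamma, 33, 20, Cal), (bio, 2023, Dee, Gamma, 33, 30, Uma), (bio, 2023, Dee, Gamma, 33, 4, Lee), (bio, 2023, Dee, Gamma, 33, 9, Ivy), (bio, 2023, Dee, Nova, 19, 19, Tai), (bio, 2023, Dee, Nova, 19, 20, Cal), (bio, 2023, Dee, Nova, 19, 30, Uma), (bio, 2023, Dee, Nova, 19, 4, Lee), (bio, 2023, Dee, Nova, 19, 9, Ivy), (bio, 2023, Dee, Omega, 7, 19, Tai), (bio, 2023, Dee, Omega, 7, 20, Cal), (bio, 2023, Dee, Omega, 7, 30, Uma), (bio, 2023, Dee, Omega, 7, 4, Lee), (bio, 2023, Dee, Omega, 7, 9, Ivy)}.
Selection aname != Cal: {(bio, 2023, Dee, Atlas, 24, 19, Tai), (bio, 2023, Dee, Atlas, 24, 20, Cal), (bio, 2023, Dee, Atlas, 24, 30, Uma), (bio, 2023, Dee, Atlas, 24, 4, Lee), (bio, 2023, Dee, Atlas, 24, 9, Ivy), (bio, 2023, Dee, Gamma, 33, 19, Tai), (bio, 2023, Dee, Gamma, 33, 20, Cal), (bio, 2023, Dee, Gamma, 33, 30, Uma), (bio, 2023, Dee, Gamma, 33, 4, Lee), (bio, 2023, Dee, Gamma, 33, 9, Ivy), (bio, 2023, Dee, Nova, 19, 19, Tai), (bio, 2023, Dee, Nova, 19, 20, Cal), (bio, 2023, Dee, Nova, 19, 30, Uma), (bio, 2023, Dee, Nova, 19, 4, Lee), (bio, 2023, Dee, Nova, 19, 9, Ivy), (bio, 2023, Dee, Omega, 7, 19, Tai), (bio, 2023, Dee, Omega, 7, 20, Cal), (bio, 2023, Dee, Omega, 7, 30, Uma), (bio, 2023, Dee, Omega, 7, 4, Lee), (bio, 2023, Dee, Omega, 7, 9, Ivy)}
Projecting to aid, genre (15 duplicate(s) eliminated): {(19, bio), (20, bio), (30, bio), (4, bio), (9, bio)}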